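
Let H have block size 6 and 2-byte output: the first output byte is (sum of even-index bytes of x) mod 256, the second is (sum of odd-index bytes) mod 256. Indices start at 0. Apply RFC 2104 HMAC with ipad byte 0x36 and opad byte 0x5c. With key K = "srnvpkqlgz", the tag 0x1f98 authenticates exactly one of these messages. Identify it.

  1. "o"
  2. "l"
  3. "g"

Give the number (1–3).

Key "srnvpkqlgz" = 73 72 6e 76 70 6b 71 6c 67 7a is 10 bytes > B = 6, so hash it first: H(key) = 29 39, then zero-pad to 6 bytes: K' = 29 39 00 00 00 00.
K' ⊕ ipad = 1f 0f 36 36 36 36; K' ⊕ opad = 75 65 5c 5c 5c 5c.
m1: inner = H(1f 0f 36 36 36 36 6f) = fa 7b; tag = H(75 65 5c 5c 5c 5c fa 7b) = 2798
m2: inner = H(1f 0f 36 36 36 36 6c) = f7 7b; tag = H(75 65 5c 5c 5c 5c f7 7b) = 2498
m3: inner = H(1f 0f 36 36 36 36 67) = f2 7b; tag = H(75 65 5c 5c 5c 5c f2 7b) = 1f98 ← matches

3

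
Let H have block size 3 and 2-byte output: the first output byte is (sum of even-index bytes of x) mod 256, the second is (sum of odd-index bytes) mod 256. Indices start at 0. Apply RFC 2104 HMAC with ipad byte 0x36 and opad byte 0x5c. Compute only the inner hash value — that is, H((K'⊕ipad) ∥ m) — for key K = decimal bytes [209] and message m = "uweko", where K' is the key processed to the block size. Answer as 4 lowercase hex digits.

ff7f

Key decimal bytes [209] = d1 is 1 byte ≤ B = 3; zero-pad to 3 bytes: K' = d1 00 00.
K' ⊕ ipad = e7 36 36.
Inner input = e7 36 36 ∥ 75 77 65 6b 6f.
Inner hash: even-index sum = 511 mod 256 = 255; odd-index sum = 383 mod 256 = 127 → ff 7f.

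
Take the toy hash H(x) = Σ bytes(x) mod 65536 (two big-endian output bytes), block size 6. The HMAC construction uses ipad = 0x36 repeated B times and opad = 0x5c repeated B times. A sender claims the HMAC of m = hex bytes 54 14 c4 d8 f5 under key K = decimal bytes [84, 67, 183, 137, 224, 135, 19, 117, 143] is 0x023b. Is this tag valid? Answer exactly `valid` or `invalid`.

Key decimal bytes [84, 67, 183, 137, 224, 135, 19, 117, 143] = 54 43 b7 89 e0 87 13 75 8f is 9 bytes > B = 6, so hash it first: H(key) = 04 55, then zero-pad to 6 bytes: K' = 04 55 00 00 00 00.
K' ⊕ ipad = 32 63 36 36 36 36; K' ⊕ opad = 58 09 5c 5c 5c 5c.
Inner hash: sum = 50+99+54+54+54+54+84+20+196+216+245 = 1126 → 04 66.
Outer hash (recomputed tag): sum = 88+9+92+92+92+92+4+102 = 571 → 02 3b.
Recomputed tag = 023b; claimed = 023b → match.

valid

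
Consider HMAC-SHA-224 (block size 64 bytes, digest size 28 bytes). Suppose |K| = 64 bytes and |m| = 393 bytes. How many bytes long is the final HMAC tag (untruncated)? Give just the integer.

The tag is one SHA-224 digest: 28 bytes.

28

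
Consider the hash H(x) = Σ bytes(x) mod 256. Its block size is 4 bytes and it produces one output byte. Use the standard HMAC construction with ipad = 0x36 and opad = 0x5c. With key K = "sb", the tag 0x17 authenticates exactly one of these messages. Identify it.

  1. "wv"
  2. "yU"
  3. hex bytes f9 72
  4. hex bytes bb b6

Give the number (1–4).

Key "sb" = 73 62 is 2 bytes ≤ B = 4; zero-pad to 4 bytes: K' = 73 62 00 00.
K' ⊕ ipad = 45 54 36 36; K' ⊕ opad = 2f 3e 5c 5c.
m1: inner = H(45 54 36 36 77 76) = f2; tag = H(2f 3e 5c 5c f2) = 17 ← matches
m2: inner = H(45 54 36 36 79 55) = d3; tag = H(2f 3e 5c 5c d3) = f8
m3: inner = H(45 54 36 36 f9 72) = 70; tag = H(2f 3e 5c 5c 70) = 95
m4: inner = H(45 54 36 36 bb b6) = 76; tag = H(2f 3e 5c 5c 76) = 9b

1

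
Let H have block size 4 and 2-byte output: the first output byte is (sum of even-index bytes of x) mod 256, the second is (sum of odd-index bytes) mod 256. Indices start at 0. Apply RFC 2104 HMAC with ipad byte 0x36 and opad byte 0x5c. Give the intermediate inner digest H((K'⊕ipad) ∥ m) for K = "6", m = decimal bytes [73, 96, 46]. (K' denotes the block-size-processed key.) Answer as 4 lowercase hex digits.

Key "6" = 36 is 1 byte ≤ B = 4; zero-pad to 4 bytes: K' = 36 00 00 00.
K' ⊕ ipad = 00 36 36 36.
Inner input = 00 36 36 36 ∥ 49 60 2e.
Inner hash: even-index sum = 173 mod 256 = 173; odd-index sum = 204 mod 256 = 204 → ad cc.

adcc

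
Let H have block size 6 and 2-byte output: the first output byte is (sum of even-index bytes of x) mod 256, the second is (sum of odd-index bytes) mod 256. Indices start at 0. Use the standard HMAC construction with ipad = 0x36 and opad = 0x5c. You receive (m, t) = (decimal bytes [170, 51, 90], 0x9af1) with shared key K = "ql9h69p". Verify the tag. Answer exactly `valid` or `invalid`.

Key "ql9h69p" = 71 6c 39 68 36 39 70 is 7 bytes > B = 6, so hash it first: H(key) = 50 0d, then zero-pad to 6 bytes: K' = 50 0d 00 00 00 00.
K' ⊕ ipad = 66 3b 36 36 36 36; K' ⊕ opad = 0c 51 5c 5c 5c 5c.
Inner hash: even-index sum = 470 mod 256 = 214; odd-index sum = 218 mod 256 = 218 → d6 da.
Outer hash (recomputed tag): even-index sum = 410 mod 256 = 154; odd-index sum = 483 mod 256 = 227 → 9a e3.
Recomputed tag = 9ae3; claimed = 9af1 → mismatch.

invalid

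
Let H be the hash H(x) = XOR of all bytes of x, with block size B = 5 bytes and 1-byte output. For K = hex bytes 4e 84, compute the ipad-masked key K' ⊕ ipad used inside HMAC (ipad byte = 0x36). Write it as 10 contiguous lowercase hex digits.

Key hex bytes 4e 84 is 2 bytes ≤ B = 5; zero-pad to 5 bytes: K' = 4e 84 00 00 00.
XOR each byte with 0x36: 4e⊕36=78, 84⊕36=b2, 00⊕36=36, 00⊕36=36, 00⊕36=36.

78b2363636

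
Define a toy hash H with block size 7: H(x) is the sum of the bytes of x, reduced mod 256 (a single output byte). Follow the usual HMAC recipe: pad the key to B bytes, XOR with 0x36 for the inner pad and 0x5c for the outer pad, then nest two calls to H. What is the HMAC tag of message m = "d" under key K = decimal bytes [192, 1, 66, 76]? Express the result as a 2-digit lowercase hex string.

Key decimal bytes [192, 1, 66, 76] = c0 01 42 4c is 4 bytes ≤ B = 7; zero-pad to 7 bytes: K' = c0 01 42 4c 00 00 00.
K' ⊕ ipad = f6 37 74 7a 36 36 36.  K' ⊕ opad = 9c 5d 1e 10 5c 5c 5c.
Inner input = (K'⊕ipad) ∥ m = f6 37 74 7a 36 36 36 ∥ 64.
Inner hash: sum = 246+55+116+122+54+54+54+100 = 801; mod 256 = 33 → 21.
Outer input = (K'⊕opad) ∥ inner = 9c 5d 1e 10 5c 5c 5c ∥ 21.
Outer hash (tag): sum = 156+93+30+16+92+92+92+33 = 604; mod 256 = 92 → 5c.

5c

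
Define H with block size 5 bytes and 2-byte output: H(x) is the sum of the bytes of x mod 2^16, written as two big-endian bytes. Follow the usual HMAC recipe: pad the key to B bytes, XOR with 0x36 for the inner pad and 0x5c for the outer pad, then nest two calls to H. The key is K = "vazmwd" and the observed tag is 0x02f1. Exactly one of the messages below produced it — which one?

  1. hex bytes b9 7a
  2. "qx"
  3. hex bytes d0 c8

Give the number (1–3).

Key "vazmwd" = 76 61 7a 6d 77 64 is 6 bytes > B = 5, so hash it first: H(key) = 02 99, then zero-pad to 5 bytes: K' = 02 99 00 00 00.
K' ⊕ ipad = 34 af 36 36 36; K' ⊕ opad = 5e c5 5c 5c 5c.
m1: inner = H(34 af 36 36 36 b9 7a) = 02 b8; tag = H(5e c5 5c 5c 5c 02 b8) = 02f1 ← matches
m2: inner = H(34 af 36 36 36 71 78) = 02 6e; tag = H(5e c5 5c 5c 5c 02 6e) = 02a7
m3: inner = H(34 af 36 36 36 d0 c8) = 03 1d; tag = H(5e c5 5c 5c 5c 03 1d) = 0257

1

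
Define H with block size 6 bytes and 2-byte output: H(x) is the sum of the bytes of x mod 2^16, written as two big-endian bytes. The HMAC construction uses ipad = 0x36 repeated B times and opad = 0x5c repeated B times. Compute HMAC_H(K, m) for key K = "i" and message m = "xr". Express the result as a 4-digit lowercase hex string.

Key "i" = 69 is 1 byte ≤ B = 6; zero-pad to 6 bytes: K' = 69 00 00 00 00 00.
K' ⊕ ipad = 5f 36 36 36 36 36.  K' ⊕ opad = 35 5c 5c 5c 5c 5c.
Inner input = (K'⊕ipad) ∥ m = 5f 36 36 36 36 36 ∥ 78 72.
Inner hash: sum = 95+54+54+54+54+54+120+114 = 599 → 02 57.
Outer input = (K'⊕opad) ∥ inner = 35 5c 5c 5c 5c 5c ∥ 02 57.
Outer hash (tag): sum = 53+92+92+92+92+92+2+87 = 602 → 02 5a.

025a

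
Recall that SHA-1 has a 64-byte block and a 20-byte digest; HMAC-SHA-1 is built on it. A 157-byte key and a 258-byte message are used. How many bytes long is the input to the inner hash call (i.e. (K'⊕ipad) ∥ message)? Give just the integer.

322

Key is 157 > 64 bytes, so it is hashed to 20 bytes then zero-padded to 64: |K'| = 64.
Inner input = (K'⊕ipad) ∥ m → 64 + 258 = 322 bytes.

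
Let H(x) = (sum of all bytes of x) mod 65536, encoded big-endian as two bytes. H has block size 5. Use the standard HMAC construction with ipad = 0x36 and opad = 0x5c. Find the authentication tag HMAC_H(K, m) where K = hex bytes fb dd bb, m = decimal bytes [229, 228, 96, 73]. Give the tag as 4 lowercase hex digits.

02ef

Key hex bytes fb dd bb is 3 bytes ≤ B = 5; zero-pad to 5 bytes: K' = fb dd bb 00 00.
K' ⊕ ipad = cd eb 8d 36 36.  K' ⊕ opad = a7 81 e7 5c 5c.
Inner input = (K'⊕ipad) ∥ m = cd eb 8d 36 36 ∥ e5 e4 60 49.
Inner hash: sum = 205+235+141+54+54+229+228+96+73 = 1315 → 05 23.
Outer input = (K'⊕opad) ∥ inner = a7 81 e7 5c 5c ∥ 05 23.
Outer hash (tag): sum = 167+129+231+92+92+5+35 = 751 → 02 ef.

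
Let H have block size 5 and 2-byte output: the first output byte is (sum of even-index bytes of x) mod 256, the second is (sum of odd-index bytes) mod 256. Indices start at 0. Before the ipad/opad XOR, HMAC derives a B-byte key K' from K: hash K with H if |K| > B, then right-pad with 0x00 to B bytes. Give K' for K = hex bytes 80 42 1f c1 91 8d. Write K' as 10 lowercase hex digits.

3090000000

|K| = 6 > B = 5, so first hash the key.
H(K): even-index sum = 304 mod 256 = 48; odd-index sum = 400 mod 256 = 144 → 30 90.
Zero-pad H(K) = 30 90 to 5 bytes: K' = 30 90 00 00 00.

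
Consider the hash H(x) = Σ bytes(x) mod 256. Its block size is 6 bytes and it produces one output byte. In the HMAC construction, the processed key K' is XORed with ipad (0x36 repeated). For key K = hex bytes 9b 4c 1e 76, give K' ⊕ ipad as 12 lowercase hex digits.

Key hex bytes 9b 4c 1e 76 is 4 bytes ≤ B = 6; zero-pad to 6 bytes: K' = 9b 4c 1e 76 00 00.
XOR each byte with 0x36: 9b⊕36=ad, 4c⊕36=7a, 1e⊕36=28, 76⊕36=40, 00⊕36=36, 00⊕36=36.

ad7a28403636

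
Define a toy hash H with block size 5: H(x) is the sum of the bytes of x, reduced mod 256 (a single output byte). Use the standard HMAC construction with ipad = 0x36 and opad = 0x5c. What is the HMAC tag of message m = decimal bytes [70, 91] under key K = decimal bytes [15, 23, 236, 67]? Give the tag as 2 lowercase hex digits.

Key decimal bytes [15, 23, 236, 67] = 0f 17 ec 43 is 4 bytes ≤ B = 5; zero-pad to 5 bytes: K' = 0f 17 ec 43 00.
K' ⊕ ipad = 39 21 da 75 36.  K' ⊕ opad = 53 4b b0 1f 5c.
Inner input = (K'⊕ipad) ∥ m = 39 21 da 75 36 ∥ 46 5b.
Inner hash: sum = 57+33+218+117+54+70+91 = 640; mod 256 = 128 → 80.
Outer input = (K'⊕opad) ∥ inner = 53 4b b0 1f 5c ∥ 80.
Outer hash (tag): sum = 83+75+176+31+92+128 = 585; mod 256 = 73 → 49.

49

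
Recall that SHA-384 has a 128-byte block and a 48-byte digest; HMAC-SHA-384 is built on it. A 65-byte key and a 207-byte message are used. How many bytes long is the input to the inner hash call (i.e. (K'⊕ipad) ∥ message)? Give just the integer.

335

Key is 65 ≤ 128 bytes, zero-padded: |K'| = 128.
Inner input = (K'⊕ipad) ∥ m → 128 + 207 = 335 bytes.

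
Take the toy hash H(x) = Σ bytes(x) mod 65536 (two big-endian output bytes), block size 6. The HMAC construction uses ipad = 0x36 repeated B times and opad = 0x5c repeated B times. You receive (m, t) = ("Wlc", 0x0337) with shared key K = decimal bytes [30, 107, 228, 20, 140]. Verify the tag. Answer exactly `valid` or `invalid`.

Key decimal bytes [30, 107, 228, 20, 140] = 1e 6b e4 14 8c is 5 bytes ≤ B = 6; zero-pad to 6 bytes: K' = 1e 6b e4 14 8c 00.
K' ⊕ ipad = 28 5d d2 22 ba 36; K' ⊕ opad = 42 37 b8 48 d0 5c.
Inner hash: sum = 40+93+210+34+186+54+87+108+99 = 911 → 03 8f.
Outer hash (recomputed tag): sum = 66+55+184+72+208+92+3+143 = 823 → 03 37.
Recomputed tag = 0337; claimed = 0337 → match.

valid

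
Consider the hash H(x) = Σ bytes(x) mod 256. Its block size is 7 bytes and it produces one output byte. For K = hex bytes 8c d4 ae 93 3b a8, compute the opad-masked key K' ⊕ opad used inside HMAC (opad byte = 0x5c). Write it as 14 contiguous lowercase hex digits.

Key hex bytes 8c d4 ae 93 3b a8 is 6 bytes ≤ B = 7; zero-pad to 7 bytes: K' = 8c d4 ae 93 3b a8 00.
XOR each byte with 0x5c: 8c⊕5c=d0, d4⊕5c=88, ae⊕5c=f2, 93⊕5c=cf, 3b⊕5c=67, a8⊕5c=f4, 00⊕5c=5c.

d088f2cf67f45c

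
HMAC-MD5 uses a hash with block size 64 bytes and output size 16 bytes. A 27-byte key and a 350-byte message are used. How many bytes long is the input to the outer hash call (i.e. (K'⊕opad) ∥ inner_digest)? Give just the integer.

80

Key is 27 ≤ 64 bytes, zero-padded: |K'| = 64.
Outer input = (K'⊕opad) ∥ H(inner) → 64 + 16 = 80 bytes.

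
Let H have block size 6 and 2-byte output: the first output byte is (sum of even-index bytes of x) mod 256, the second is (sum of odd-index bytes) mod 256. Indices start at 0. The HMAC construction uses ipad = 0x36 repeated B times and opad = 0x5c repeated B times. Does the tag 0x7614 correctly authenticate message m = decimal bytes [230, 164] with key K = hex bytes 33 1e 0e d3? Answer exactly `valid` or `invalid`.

valid

Key hex bytes 33 1e 0e d3 is 4 bytes ≤ B = 6; zero-pad to 6 bytes: K' = 33 1e 0e d3 00 00.
K' ⊕ ipad = 05 28 38 e5 36 36; K' ⊕ opad = 6f 42 52 8f 5c 5c.
Inner hash: even-index sum = 345 mod 256 = 89; odd-index sum = 487 mod 256 = 231 → 59 e7.
Outer hash (recomputed tag): even-index sum = 374 mod 256 = 118; odd-index sum = 532 mod 256 = 20 → 76 14.
Recomputed tag = 7614; claimed = 7614 → match.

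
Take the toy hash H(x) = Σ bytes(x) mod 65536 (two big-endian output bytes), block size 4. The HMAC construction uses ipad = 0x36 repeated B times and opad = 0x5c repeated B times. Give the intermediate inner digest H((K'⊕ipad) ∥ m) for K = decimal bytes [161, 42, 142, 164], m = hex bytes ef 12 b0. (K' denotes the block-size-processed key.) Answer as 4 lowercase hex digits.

Key decimal bytes [161, 42, 142, 164] = a1 2a 8e a4 is exactly B = 4 bytes: K' = a1 2a 8e a4.
K' ⊕ ipad = 97 1c b8 92.
Inner input = 97 1c b8 92 ∥ ef 12 b0.
Inner hash: sum = 151+28+184+146+239+18+176 = 942 → 03 ae.

03ae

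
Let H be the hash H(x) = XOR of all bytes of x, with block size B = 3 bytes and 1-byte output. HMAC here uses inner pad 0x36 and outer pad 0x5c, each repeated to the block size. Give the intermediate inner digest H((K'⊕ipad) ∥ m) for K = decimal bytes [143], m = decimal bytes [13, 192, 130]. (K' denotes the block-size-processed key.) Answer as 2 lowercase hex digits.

f6

Key decimal bytes [143] = 8f is 1 byte ≤ B = 3; zero-pad to 3 bytes: K' = 8f 00 00.
K' ⊕ ipad = b9 36 36.
Inner input = b9 36 36 ∥ 0d c0 82.
Inner hash: XOR b9⊕36⊕36⊕0d⊕c0⊕82 = f6.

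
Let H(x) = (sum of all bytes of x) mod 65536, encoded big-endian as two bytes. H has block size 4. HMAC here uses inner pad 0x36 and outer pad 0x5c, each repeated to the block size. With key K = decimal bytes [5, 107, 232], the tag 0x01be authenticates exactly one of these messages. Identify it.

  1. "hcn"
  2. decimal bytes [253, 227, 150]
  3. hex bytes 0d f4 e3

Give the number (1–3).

2

Key decimal bytes [5, 107, 232] = 05 6b e8 is 3 bytes ≤ B = 4; zero-pad to 4 bytes: K' = 05 6b e8 00.
K' ⊕ ipad = 33 5d de 36; K' ⊕ opad = 59 37 b4 5c.
m1: inner = H(33 5d de 36 68 63 6e) = 02 dd; tag = H(59 37 b4 5c 02 dd) = 027f
m2: inner = H(33 5d de 36 fd e3 96) = 04 1a; tag = H(59 37 b4 5c 04 1a) = 01be ← matches
m3: inner = H(33 5d de 36 0d f4 e3) = 03 88; tag = H(59 37 b4 5c 03 88) = 022b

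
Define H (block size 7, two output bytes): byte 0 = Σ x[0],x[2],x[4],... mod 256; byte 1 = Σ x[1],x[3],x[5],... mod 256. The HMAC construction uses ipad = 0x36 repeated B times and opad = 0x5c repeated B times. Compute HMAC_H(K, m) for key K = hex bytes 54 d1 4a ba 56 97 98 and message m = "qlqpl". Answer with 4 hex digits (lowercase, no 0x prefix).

Key hex bytes 54 d1 4a ba 56 97 98 is exactly B = 7 bytes: K' = 54 d1 4a ba 56 97 98.
K' ⊕ ipad = 62 e7 7c 8c 60 a1 ae.  K' ⊕ opad = 08 8d 16 e6 0a cb c4.
Inner input = (K'⊕ipad) ∥ m = 62 e7 7c 8c 60 a1 ae ∥ 71 6c 71 70 6c.
Inner hash: even-index sum = 712 mod 256 = 200; odd-index sum = 866 mod 256 = 98 → c8 62.
Outer input = (K'⊕opad) ∥ inner = 08 8d 16 e6 0a cb c4 ∥ c8 62.
Outer hash (tag): even-index sum = 334 mod 256 = 78; odd-index sum = 774 mod 256 = 6 → 4e 06.

4e06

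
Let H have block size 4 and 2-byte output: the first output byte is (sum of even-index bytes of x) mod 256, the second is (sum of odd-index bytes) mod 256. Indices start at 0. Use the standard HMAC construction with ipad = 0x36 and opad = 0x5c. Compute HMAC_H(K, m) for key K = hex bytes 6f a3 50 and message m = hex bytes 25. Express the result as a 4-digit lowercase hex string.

Key hex bytes 6f a3 50 is 3 bytes ≤ B = 4; zero-pad to 4 bytes: K' = 6f a3 50 00.
K' ⊕ ipad = 59 95 66 36.  K' ⊕ opad = 33 ff 0c 5c.
Inner input = (K'⊕ipad) ∥ m = 59 95 66 36 ∥ 25.
Inner hash: even-index sum = 228 mod 256 = 228; odd-index sum = 203 mod 256 = 203 → e4 cb.
Outer input = (K'⊕opad) ∥ inner = 33 ff 0c 5c ∥ e4 cb.
Outer hash (tag): even-index sum = 291 mod 256 = 35; odd-index sum = 550 mod 256 = 38 → 23 26.

2326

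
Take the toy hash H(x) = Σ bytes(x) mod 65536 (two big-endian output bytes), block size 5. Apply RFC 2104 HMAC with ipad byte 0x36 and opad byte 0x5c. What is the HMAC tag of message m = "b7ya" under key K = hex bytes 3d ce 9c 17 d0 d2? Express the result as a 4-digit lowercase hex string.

0251

Key hex bytes 3d ce 9c 17 d0 d2 is 6 bytes > B = 5, so hash it first: H(key) = 03 60, then zero-pad to 5 bytes: K' = 03 60 00 00 00.
K' ⊕ ipad = 35 56 36 36 36.  K' ⊕ opad = 5f 3c 5c 5c 5c.
Inner input = (K'⊕ipad) ∥ m = 35 56 36 36 36 ∥ 62 37 79 61.
Inner hash: sum = 53+86+54+54+54+98+55+121+97 = 672 → 02 a0.
Outer input = (K'⊕opad) ∥ inner = 5f 3c 5c 5c 5c ∥ 02 a0.
Outer hash (tag): sum = 95+60+92+92+92+2+160 = 593 → 02 51.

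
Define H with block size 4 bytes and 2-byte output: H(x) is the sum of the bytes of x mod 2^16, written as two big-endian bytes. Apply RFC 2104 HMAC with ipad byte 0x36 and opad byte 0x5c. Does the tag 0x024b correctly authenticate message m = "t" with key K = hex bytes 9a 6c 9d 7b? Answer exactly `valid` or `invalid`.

Key hex bytes 9a 6c 9d 7b is exactly B = 4 bytes: K' = 9a 6c 9d 7b.
K' ⊕ ipad = ac 5a ab 4d; K' ⊕ opad = c6 30 c1 27.
Inner hash: sum = 172+90+171+77+116 = 626 → 02 72.
Outer hash (recomputed tag): sum = 198+48+193+39+2+114 = 594 → 02 52.
Recomputed tag = 0252; claimed = 024b → mismatch.

invalid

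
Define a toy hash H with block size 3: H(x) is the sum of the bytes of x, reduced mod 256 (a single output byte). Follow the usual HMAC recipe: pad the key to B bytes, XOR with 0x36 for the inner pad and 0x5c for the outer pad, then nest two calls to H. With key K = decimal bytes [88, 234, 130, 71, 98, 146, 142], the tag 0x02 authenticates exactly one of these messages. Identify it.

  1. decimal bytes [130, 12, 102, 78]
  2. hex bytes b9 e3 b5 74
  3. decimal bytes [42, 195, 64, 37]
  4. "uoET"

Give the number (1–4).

Key decimal bytes [88, 234, 130, 71, 98, 146, 142] = 58 ea 82 47 62 92 8e is 7 bytes > B = 3, so hash it first: H(key) = 8d, then zero-pad to 3 bytes: K' = 8d 00 00.
K' ⊕ ipad = bb 36 36; K' ⊕ opad = d1 5c 5c.
m1: inner = H(bb 36 36 82 0c 66 4e) = 69; tag = H(d1 5c 5c 69) = f2
m2: inner = H(bb 36 36 b9 e3 b5 74) = ec; tag = H(d1 5c 5c ec) = 75
m3: inner = H(bb 36 36 2a c3 40 25) = 79; tag = H(d1 5c 5c 79) = 02 ← matches
m4: inner = H(bb 36 36 75 6f 45 54) = a4; tag = H(d1 5c 5c a4) = 2d

3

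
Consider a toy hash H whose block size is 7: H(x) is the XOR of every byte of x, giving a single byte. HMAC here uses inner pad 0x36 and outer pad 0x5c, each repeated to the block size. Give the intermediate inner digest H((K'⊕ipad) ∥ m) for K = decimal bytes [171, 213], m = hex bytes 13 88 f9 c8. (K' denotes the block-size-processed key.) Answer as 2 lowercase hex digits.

e2

Key decimal bytes [171, 213] = ab d5 is 2 bytes ≤ B = 7; zero-pad to 7 bytes: K' = ab d5 00 00 00 00 00.
K' ⊕ ipad = 9d e3 36 36 36 36 36.
Inner input = 9d e3 36 36 36 36 36 ∥ 13 88 f9 c8.
Inner hash: XOR 9d⊕e3⊕36⊕36⊕36⊕36⊕36⊕13⊕88⊕f9⊕c8 = e2.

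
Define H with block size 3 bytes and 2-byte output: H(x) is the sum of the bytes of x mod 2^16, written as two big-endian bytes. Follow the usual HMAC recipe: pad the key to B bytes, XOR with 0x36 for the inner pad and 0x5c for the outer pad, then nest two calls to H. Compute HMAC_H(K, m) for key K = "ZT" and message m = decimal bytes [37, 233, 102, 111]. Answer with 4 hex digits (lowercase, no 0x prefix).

Key "ZT" = 5a 54 is 2 bytes ≤ B = 3; zero-pad to 3 bytes: K' = 5a 54 00.
K' ⊕ ipad = 6c 62 36.  K' ⊕ opad = 06 08 5c.
Inner input = (K'⊕ipad) ∥ m = 6c 62 36 ∥ 25 e9 66 6f.
Inner hash: sum = 108+98+54+37+233+102+111 = 743 → 02 e7.
Outer input = (K'⊕opad) ∥ inner = 06 08 5c ∥ 02 e7.
Outer hash (tag): sum = 6+8+92+2+231 = 339 → 01 53.

0153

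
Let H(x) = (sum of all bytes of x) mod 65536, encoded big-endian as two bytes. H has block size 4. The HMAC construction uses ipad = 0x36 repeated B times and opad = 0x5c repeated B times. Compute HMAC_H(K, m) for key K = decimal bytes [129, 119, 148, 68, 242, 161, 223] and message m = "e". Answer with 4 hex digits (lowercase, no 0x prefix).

Key decimal bytes [129, 119, 148, 68, 242, 161, 223] = 81 77 94 44 f2 a1 df is 7 bytes > B = 4, so hash it first: H(key) = 04 42, then zero-pad to 4 bytes: K' = 04 42 00 00.
K' ⊕ ipad = 32 74 36 36.  K' ⊕ opad = 58 1e 5c 5c.
Inner input = (K'⊕ipad) ∥ m = 32 74 36 36 ∥ 65.
Inner hash: sum = 50+116+54+54+101 = 375 → 01 77.
Outer input = (K'⊕opad) ∥ inner = 58 1e 5c 5c ∥ 01 77.
Outer hash (tag): sum = 88+30+92+92+1+119 = 422 → 01 a6.

01a6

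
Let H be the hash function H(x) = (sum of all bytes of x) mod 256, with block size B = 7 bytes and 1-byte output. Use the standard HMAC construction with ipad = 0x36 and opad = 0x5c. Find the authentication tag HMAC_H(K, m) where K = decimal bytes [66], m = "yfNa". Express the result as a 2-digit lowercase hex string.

Key decimal bytes [66] = 42 is 1 byte ≤ B = 7; zero-pad to 7 bytes: K' = 42 00 00 00 00 00 00.
K' ⊕ ipad = 74 36 36 36 36 36 36.  K' ⊕ opad = 1e 5c 5c 5c 5c 5c 5c.
Inner input = (K'⊕ipad) ∥ m = 74 36 36 36 36 36 36 ∥ 79 66 4e 61.
Inner hash: sum = 116+54+54+54+54+54+54+121+102+78+97 = 838; mod 256 = 70 → 46.
Outer input = (K'⊕opad) ∥ inner = 1e 5c 5c 5c 5c 5c 5c ∥ 46.
Outer hash (tag): sum = 30+92+92+92+92+92+92+70 = 652; mod 256 = 140 → 8c.

8c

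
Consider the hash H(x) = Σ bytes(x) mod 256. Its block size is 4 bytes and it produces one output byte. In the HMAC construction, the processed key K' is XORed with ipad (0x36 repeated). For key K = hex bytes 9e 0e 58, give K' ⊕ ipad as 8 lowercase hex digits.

a8386e36

Key hex bytes 9e 0e 58 is 3 bytes ≤ B = 4; zero-pad to 4 bytes: K' = 9e 0e 58 00.
XOR each byte with 0x36: 9e⊕36=a8, 0e⊕36=38, 58⊕36=6e, 00⊕36=36.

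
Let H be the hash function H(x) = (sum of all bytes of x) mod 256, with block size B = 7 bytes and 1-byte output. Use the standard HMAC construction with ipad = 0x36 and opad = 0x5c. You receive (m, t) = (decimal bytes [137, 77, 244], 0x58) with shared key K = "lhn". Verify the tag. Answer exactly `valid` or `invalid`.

invalid

Key "lhn" = 6c 68 6e is 3 bytes ≤ B = 7; zero-pad to 7 bytes: K' = 6c 68 6e 00 00 00 00.
K' ⊕ ipad = 5a 5e 58 36 36 36 36; K' ⊕ opad = 30 34 32 5c 5c 5c 5c.
Inner hash: sum = 90+94+88+54+54+54+54+137+77+244 = 946; mod 256 = 178 → b2.
Outer hash (recomputed tag): sum = 48+52+50+92+92+92+92+178 = 696; mod 256 = 184 → b8.
Recomputed tag = b8; claimed = 58 → mismatch.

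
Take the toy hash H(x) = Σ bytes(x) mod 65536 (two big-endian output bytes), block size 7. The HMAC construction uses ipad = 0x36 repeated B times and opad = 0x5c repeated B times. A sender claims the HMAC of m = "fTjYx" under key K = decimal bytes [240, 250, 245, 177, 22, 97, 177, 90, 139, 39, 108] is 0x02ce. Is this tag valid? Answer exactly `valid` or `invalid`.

Key decimal bytes [240, 250, 245, 177, 22, 97, 177, 90, 139, 39, 108] = f0 fa f5 b1 16 61 b1 5a 8b 27 6c is 11 bytes > B = 7, so hash it first: H(key) = 06 30, then zero-pad to 7 bytes: K' = 06 30 00 00 00 00 00.
K' ⊕ ipad = 30 06 36 36 36 36 36; K' ⊕ opad = 5a 6c 5c 5c 5c 5c 5c.
Inner hash: sum = 48+6+54+54+54+54+54+102+84+106+89+120 = 825 → 03 39.
Outer hash (recomputed tag): sum = 90+108+92+92+92+92+92+3+57 = 718 → 02 ce.
Recomputed tag = 02ce; claimed = 02ce → match.

valid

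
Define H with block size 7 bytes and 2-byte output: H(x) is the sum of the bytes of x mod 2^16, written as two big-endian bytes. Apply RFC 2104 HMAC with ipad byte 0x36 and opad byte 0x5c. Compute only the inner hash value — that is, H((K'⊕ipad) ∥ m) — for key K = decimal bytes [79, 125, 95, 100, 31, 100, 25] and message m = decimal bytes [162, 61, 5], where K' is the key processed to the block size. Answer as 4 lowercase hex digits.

030d

Key decimal bytes [79, 125, 95, 100, 31, 100, 25] = 4f 7d 5f 64 1f 64 19 is exactly B = 7 bytes: K' = 4f 7d 5f 64 1f 64 19.
K' ⊕ ipad = 79 4b 69 52 29 52 2f.
Inner input = 79 4b 69 52 29 52 2f ∥ a2 3d 05.
Inner hash: sum = 121+75+105+82+41+82+47+162+61+5 = 781 → 03 0d.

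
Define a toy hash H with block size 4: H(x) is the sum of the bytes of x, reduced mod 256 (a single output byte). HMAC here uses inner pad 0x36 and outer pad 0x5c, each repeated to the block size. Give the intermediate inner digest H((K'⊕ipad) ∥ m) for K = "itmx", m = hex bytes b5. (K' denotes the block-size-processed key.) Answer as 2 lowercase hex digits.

Key "itmx" = 69 74 6d 78 is exactly B = 4 bytes: K' = 69 74 6d 78.
K' ⊕ ipad = 5f 42 5b 4e.
Inner input = 5f 42 5b 4e ∥ b5.
Inner hash: sum = 95+66+91+78+181 = 511; mod 256 = 255 → ff.

ff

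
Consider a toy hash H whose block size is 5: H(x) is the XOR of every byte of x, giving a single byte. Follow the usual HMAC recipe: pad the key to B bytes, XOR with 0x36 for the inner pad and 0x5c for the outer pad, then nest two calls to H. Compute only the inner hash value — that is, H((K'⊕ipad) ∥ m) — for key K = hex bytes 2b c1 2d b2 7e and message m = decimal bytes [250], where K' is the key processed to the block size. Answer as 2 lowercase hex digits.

Key hex bytes 2b c1 2d b2 7e is exactly B = 5 bytes: K' = 2b c1 2d b2 7e.
K' ⊕ ipad = 1d f7 1b 84 48.
Inner input = 1d f7 1b 84 48 ∥ fa.
Inner hash: XOR 1d⊕f7⊕1b⊕84⊕48⊕fa = c7.

c7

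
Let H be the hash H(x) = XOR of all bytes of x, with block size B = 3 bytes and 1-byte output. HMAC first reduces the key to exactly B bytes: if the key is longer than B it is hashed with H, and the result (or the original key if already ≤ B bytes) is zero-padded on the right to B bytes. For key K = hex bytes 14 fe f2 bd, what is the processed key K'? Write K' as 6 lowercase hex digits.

a50000

|K| = 4 > B = 3, so first hash the key.
H(K): XOR 14⊕fe⊕f2⊕bd = a5.
Zero-pad H(K) = a5 to 3 bytes: K' = a5 00 00.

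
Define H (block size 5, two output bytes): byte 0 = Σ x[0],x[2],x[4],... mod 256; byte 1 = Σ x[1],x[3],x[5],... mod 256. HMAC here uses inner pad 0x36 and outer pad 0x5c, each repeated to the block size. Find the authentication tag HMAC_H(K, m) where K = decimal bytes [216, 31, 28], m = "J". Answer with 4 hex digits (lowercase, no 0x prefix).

Key decimal bytes [216, 31, 28] = d8 1f 1c is 3 bytes ≤ B = 5; zero-pad to 5 bytes: K' = d8 1f 1c 00 00.
K' ⊕ ipad = ee 29 2a 36 36.  K' ⊕ opad = 84 43 40 5c 5c.
Inner input = (K'⊕ipad) ∥ m = ee 29 2a 36 36 ∥ 4a.
Inner hash: even-index sum = 334 mod 256 = 78; odd-index sum = 169 mod 256 = 169 → 4e a9.
Outer input = (K'⊕opad) ∥ inner = 84 43 40 5c 5c ∥ 4e a9.
Outer hash (tag): even-index sum = 457 mod 256 = 201; odd-index sum = 237 mod 256 = 237 → c9 ed.

c9ed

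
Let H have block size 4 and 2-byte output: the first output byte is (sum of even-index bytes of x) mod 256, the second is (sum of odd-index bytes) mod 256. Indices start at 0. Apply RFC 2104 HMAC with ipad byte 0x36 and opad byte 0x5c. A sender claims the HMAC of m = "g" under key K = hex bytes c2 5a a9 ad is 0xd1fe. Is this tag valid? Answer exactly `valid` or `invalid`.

invalid

Key hex bytes c2 5a a9 ad is exactly B = 4 bytes: K' = c2 5a a9 ad.
K' ⊕ ipad = f4 6c 9f 9b; K' ⊕ opad = 9e 06 f5 f1.
Inner hash: even-index sum = 506 mod 256 = 250; odd-index sum = 263 mod 256 = 7 → fa 07.
Outer hash (recomputed tag): even-index sum = 653 mod 256 = 141; odd-index sum = 254 mod 256 = 254 → 8d fe.
Recomputed tag = 8dfe; claimed = d1fe → mismatch.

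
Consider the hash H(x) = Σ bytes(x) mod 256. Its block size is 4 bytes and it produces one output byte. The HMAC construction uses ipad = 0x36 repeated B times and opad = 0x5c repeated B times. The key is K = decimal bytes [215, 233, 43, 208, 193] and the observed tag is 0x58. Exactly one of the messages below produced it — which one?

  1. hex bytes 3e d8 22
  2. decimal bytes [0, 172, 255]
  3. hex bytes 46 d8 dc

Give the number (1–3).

1

Key decimal bytes [215, 233, 43, 208, 193] = d7 e9 2b d0 c1 is 5 bytes > B = 4, so hash it first: H(key) = 7c, then zero-pad to 4 bytes: K' = 7c 00 00 00.
K' ⊕ ipad = 4a 36 36 36; K' ⊕ opad = 20 5c 5c 5c.
m1: inner = H(4a 36 36 36 3e d8 22) = 24; tag = H(20 5c 5c 5c 24) = 58 ← matches
m2: inner = H(4a 36 36 36 00 ac ff) = 97; tag = H(20 5c 5c 5c 97) = cb
m3: inner = H(4a 36 36 36 46 d8 dc) = e6; tag = H(20 5c 5c 5c e6) = 1a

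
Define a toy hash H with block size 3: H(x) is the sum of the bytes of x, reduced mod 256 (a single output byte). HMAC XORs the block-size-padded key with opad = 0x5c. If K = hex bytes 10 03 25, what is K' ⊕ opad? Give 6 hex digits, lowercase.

4c5f79

Key hex bytes 10 03 25 is exactly B = 3 bytes: K' = 10 03 25.
XOR each byte with 0x5c: 10⊕5c=4c, 03⊕5c=5f, 25⊕5c=79.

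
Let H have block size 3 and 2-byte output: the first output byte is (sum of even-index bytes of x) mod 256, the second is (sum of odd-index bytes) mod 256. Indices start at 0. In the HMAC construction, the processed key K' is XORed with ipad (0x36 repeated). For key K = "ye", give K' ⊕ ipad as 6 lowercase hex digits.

Key "ye" = 79 65 is 2 bytes ≤ B = 3; zero-pad to 3 bytes: K' = 79 65 00.
XOR each byte with 0x36: 79⊕36=4f, 65⊕36=53, 00⊕36=36.

4f5336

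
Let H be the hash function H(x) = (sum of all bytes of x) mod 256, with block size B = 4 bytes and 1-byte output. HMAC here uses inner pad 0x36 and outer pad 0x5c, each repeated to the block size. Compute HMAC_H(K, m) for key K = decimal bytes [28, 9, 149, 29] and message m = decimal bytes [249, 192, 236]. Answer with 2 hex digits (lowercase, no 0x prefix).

Key decimal bytes [28, 9, 149, 29] = 1c 09 95 1d is exactly B = 4 bytes: K' = 1c 09 95 1d.
K' ⊕ ipad = 2a 3f a3 2b.  K' ⊕ opad = 40 55 c9 41.
Inner input = (K'⊕ipad) ∥ m = 2a 3f a3 2b ∥ f9 c0 ec.
Inner hash: sum = 42+63+163+43+249+192+236 = 988; mod 256 = 220 → dc.
Outer input = (K'⊕opad) ∥ inner = 40 55 c9 41 ∥ dc.
Outer hash (tag): sum = 64+85+201+65+220 = 635; mod 256 = 123 → 7b.

7b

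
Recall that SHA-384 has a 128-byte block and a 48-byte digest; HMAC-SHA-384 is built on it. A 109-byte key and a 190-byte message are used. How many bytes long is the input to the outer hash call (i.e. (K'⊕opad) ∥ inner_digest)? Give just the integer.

Key is 109 ≤ 128 bytes, zero-padded: |K'| = 128.
Outer input = (K'⊕opad) ∥ H(inner) → 128 + 48 = 176 bytes.

176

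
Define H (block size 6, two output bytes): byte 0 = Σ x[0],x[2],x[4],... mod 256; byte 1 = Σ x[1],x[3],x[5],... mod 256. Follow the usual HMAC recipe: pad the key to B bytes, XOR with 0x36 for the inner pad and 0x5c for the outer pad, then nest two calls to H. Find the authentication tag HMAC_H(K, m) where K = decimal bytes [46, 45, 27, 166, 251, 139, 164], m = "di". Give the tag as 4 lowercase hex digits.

1af7

Key decimal bytes [46, 45, 27, 166, 251, 139, 164] = 2e 2d 1b a6 fb 8b a4 is 7 bytes > B = 6, so hash it first: H(key) = e8 5e, then zero-pad to 6 bytes: K' = e8 5e 00 00 00 00.
K' ⊕ ipad = de 68 36 36 36 36.  K' ⊕ opad = b4 02 5c 5c 5c 5c.
Inner input = (K'⊕ipad) ∥ m = de 68 36 36 36 36 ∥ 64 69.
Inner hash: even-index sum = 430 mod 256 = 174; odd-index sum = 317 mod 256 = 61 → ae 3d.
Outer input = (K'⊕opad) ∥ inner = b4 02 5c 5c 5c 5c ∥ ae 3d.
Outer hash (tag): even-index sum = 538 mod 256 = 26; odd-index sum = 247 mod 256 = 247 → 1a f7.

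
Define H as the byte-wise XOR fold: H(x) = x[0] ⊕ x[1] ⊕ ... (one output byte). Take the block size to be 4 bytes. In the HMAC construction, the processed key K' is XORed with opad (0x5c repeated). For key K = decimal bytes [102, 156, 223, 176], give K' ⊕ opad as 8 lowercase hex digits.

Key decimal bytes [102, 156, 223, 176] = 66 9c df b0 is exactly B = 4 bytes: K' = 66 9c df b0.
XOR each byte with 0x5c: 66⊕5c=3a, 9c⊕5c=c0, df⊕5c=83, b0⊕5c=ec.

3ac083ec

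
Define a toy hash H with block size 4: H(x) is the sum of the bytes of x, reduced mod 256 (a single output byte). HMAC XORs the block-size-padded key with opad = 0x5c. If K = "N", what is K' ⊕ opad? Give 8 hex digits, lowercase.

125c5c5c

Key "N" = 4e is 1 byte ≤ B = 4; zero-pad to 4 bytes: K' = 4e 00 00 00.
XOR each byte with 0x5c: 4e⊕5c=12, 00⊕5c=5c, 00⊕5c=5c, 00⊕5c=5c.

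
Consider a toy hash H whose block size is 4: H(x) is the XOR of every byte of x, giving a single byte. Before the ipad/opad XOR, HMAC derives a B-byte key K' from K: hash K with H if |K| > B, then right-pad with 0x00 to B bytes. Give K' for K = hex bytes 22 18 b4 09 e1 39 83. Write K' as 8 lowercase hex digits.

|K| = 7 > B = 4, so first hash the key.
H(K): XOR 22⊕18⊕b4⊕09⊕e1⊕39⊕83 = dc.
Zero-pad H(K) = dc to 4 bytes: K' = dc 00 00 00.

dc000000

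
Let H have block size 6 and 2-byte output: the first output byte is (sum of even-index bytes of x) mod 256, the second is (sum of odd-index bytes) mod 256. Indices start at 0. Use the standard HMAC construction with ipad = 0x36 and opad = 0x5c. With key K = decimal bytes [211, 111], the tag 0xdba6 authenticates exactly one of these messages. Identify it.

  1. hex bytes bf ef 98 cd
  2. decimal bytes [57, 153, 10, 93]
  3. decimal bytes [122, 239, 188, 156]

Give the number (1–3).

2

Key decimal bytes [211, 111] = d3 6f is 2 bytes ≤ B = 6; zero-pad to 6 bytes: K' = d3 6f 00 00 00 00.
K' ⊕ ipad = e5 59 36 36 36 36; K' ⊕ opad = 8f 33 5c 5c 5c 5c.
m1: inner = H(e5 59 36 36 36 36 bf ef 98 cd) = a8 81; tag = H(8f 33 5c 5c 5c 5c a8 81) = ef6c
m2: inner = H(e5 59 36 36 36 36 39 99 0a 5d) = 94 bb; tag = H(8f 33 5c 5c 5c 5c 94 bb) = dba6 ← matches
m3: inner = H(e5 59 36 36 36 36 7a ef bc 9c) = 87 50; tag = H(8f 33 5c 5c 5c 5c 87 50) = ce3b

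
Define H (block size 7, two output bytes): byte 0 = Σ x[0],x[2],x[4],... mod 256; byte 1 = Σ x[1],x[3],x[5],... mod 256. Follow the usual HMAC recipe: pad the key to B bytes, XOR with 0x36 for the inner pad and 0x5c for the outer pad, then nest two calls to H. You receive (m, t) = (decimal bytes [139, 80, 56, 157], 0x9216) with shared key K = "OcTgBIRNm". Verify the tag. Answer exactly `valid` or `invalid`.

Key "OcTgBIRNm" = 4f 63 54 67 42 49 52 4e 6d is 9 bytes > B = 7, so hash it first: H(key) = a4 61, then zero-pad to 7 bytes: K' = a4 61 00 00 00 00 00.
K' ⊕ ipad = 92 57 36 36 36 36 36; K' ⊕ opad = f8 3d 5c 5c 5c 5c 5c.
Inner hash: even-index sum = 545 mod 256 = 33; odd-index sum = 390 mod 256 = 134 → 21 86.
Outer hash (recomputed tag): even-index sum = 658 mod 256 = 146; odd-index sum = 278 mod 256 = 22 → 92 16.
Recomputed tag = 9216; claimed = 9216 → match.

valid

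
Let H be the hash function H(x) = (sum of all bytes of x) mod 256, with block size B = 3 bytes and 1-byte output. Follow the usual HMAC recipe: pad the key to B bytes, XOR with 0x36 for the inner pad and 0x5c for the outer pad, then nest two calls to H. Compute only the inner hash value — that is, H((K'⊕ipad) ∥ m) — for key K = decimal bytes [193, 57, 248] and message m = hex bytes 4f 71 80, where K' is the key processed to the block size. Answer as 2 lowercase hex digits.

14

Key decimal bytes [193, 57, 248] = c1 39 f8 is exactly B = 3 bytes: K' = c1 39 f8.
K' ⊕ ipad = f7 0f ce.
Inner input = f7 0f ce ∥ 4f 71 80.
Inner hash: sum = 247+15+206+79+113+128 = 788; mod 256 = 20 → 14.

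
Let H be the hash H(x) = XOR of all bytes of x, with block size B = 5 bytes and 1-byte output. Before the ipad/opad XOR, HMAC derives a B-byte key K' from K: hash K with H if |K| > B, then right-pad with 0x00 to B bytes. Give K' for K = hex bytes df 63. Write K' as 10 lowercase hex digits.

df63000000

Key hex bytes df 63 is 2 bytes ≤ B = 5; zero-pad to 5 bytes: K' = df 63 00 00 00.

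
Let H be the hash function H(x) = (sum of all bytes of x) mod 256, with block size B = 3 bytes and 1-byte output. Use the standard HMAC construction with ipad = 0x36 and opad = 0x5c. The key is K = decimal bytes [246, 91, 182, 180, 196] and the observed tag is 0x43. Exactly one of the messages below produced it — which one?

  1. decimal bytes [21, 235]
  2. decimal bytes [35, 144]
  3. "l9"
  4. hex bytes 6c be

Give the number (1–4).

Key decimal bytes [246, 91, 182, 180, 196] = f6 5b b6 b4 c4 is 5 bytes > B = 3, so hash it first: H(key) = 7f, then zero-pad to 3 bytes: K' = 7f 00 00.
K' ⊕ ipad = 49 36 36; K' ⊕ opad = 23 5c 5c.
m1: inner = H(49 36 36 15 eb) = b5; tag = H(23 5c 5c b5) = 90
m2: inner = H(49 36 36 23 90) = 68; tag = H(23 5c 5c 68) = 43 ← matches
m3: inner = H(49 36 36 6c 39) = 5a; tag = H(23 5c 5c 5a) = 35
m4: inner = H(49 36 36 6c be) = df; tag = H(23 5c 5c df) = ba

2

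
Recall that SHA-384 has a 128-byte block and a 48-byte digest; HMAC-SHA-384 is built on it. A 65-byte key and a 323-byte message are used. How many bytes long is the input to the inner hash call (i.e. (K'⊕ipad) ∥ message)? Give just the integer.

451

Key is 65 ≤ 128 bytes, zero-padded: |K'| = 128.
Inner input = (K'⊕ipad) ∥ m → 128 + 323 = 451 bytes.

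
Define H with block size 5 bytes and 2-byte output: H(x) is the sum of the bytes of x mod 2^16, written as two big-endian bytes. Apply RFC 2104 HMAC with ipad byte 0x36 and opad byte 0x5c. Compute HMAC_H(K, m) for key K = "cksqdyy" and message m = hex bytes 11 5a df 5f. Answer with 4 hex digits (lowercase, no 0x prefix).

0287

Key "cksqdyy" = 63 6b 73 71 64 79 79 is 7 bytes > B = 5, so hash it first: H(key) = 03 08, then zero-pad to 5 bytes: K' = 03 08 00 00 00.
K' ⊕ ipad = 35 3e 36 36 36.  K' ⊕ opad = 5f 54 5c 5c 5c.
Inner input = (K'⊕ipad) ∥ m = 35 3e 36 36 36 ∥ 11 5a df 5f.
Inner hash: sum = 53+62+54+54+54+17+90+223+95 = 702 → 02 be.
Outer input = (K'⊕opad) ∥ inner = 5f 54 5c 5c 5c ∥ 02 be.
Outer hash (tag): sum = 95+84+92+92+92+2+190 = 647 → 02 87.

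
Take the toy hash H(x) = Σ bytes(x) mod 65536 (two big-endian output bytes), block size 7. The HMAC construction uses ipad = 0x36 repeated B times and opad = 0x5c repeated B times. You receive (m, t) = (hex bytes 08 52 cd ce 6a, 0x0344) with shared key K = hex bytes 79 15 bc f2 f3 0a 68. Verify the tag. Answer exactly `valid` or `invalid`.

Key hex bytes 79 15 bc f2 f3 0a 68 is exactly B = 7 bytes: K' = 79 15 bc f2 f3 0a 68.
K' ⊕ ipad = 4f 23 8a c4 c5 3c 5e; K' ⊕ opad = 25 49 e0 ae af 56 34.
Inner hash: sum = 79+35+138+196+197+60+94+8+82+205+206+106 = 1406 → 05 7e.
Outer hash (recomputed tag): sum = 37+73+224+174+175+86+52+5+126 = 952 → 03 b8.
Recomputed tag = 03b8; claimed = 0344 → mismatch.

invalid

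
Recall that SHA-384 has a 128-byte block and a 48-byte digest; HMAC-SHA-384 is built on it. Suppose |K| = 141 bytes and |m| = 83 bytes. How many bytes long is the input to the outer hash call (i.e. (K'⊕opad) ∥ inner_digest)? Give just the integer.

176

Key is 141 > 128 bytes, so it is hashed to 48 bytes then zero-padded to 128: |K'| = 128.
Outer input = (K'⊕opad) ∥ H(inner) → 128 + 48 = 176 bytes.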